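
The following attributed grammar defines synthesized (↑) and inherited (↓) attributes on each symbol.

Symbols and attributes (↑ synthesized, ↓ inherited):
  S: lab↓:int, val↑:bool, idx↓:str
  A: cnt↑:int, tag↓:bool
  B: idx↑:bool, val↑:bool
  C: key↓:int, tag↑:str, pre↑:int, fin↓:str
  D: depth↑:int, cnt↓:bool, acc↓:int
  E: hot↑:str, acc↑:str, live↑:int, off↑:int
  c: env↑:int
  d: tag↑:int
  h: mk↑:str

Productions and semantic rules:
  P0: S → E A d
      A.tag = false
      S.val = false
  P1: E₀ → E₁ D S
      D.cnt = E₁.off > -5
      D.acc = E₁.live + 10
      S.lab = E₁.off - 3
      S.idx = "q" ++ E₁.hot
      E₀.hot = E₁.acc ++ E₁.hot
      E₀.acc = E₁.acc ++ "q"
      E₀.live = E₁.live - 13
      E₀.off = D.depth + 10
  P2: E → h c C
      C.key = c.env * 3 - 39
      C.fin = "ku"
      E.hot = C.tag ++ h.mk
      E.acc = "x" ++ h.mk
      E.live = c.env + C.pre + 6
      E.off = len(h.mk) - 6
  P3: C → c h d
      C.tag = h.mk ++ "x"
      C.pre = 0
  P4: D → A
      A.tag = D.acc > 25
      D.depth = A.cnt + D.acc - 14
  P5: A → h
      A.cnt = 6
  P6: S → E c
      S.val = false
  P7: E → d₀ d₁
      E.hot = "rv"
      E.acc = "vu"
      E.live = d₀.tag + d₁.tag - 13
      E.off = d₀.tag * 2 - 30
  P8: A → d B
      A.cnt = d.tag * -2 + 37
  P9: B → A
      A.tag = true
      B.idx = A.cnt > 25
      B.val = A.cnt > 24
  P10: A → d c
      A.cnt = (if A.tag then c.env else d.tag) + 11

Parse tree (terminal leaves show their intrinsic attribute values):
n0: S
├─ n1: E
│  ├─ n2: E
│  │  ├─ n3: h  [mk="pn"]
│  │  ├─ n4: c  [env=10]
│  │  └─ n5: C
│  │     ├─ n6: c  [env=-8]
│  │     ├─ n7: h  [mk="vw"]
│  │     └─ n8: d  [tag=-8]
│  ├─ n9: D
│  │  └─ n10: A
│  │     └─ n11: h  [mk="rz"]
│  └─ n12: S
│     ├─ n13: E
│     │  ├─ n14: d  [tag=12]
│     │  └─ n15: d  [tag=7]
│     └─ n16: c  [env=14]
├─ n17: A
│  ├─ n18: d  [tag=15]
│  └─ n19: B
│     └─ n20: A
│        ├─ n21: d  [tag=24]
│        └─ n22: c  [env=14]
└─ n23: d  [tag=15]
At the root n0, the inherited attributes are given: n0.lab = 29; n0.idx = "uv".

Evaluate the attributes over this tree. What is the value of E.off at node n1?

28

1. n0.lab = 29  [given at root]
2. n0.idx = "uv"  [given at root]
3. n3.mk = "pn"  [terminal]
4. n4.env = 10  [terminal]
5. n5.key = -9  [c.env * 3 - 39]
6. n5.fin = "ku"  ["ku"]
7. n6.env = -8  [terminal]
8. n7.mk = "vw"  [terminal]
9. n8.tag = -8  [terminal]
10. n5.tag = "vwx"  [h.mk ++ "x"]
11. n5.pre = 0  [0]
12. n2.hot = "vwxpn"  [C.tag ++ h.mk]
13. n2.acc = "xpn"  ["x" ++ h.mk]
14. n2.live = 16  [c.env + C.pre + 6]
15. n2.off = -4  [len(h.mk) - 6]
16. n9.cnt = true  [E₁.off > -5]
17. n9.acc = 26  [E₁.live + 10]
18. n10.tag = true  [D.acc > 25]
19. n11.mk = "rz"  [terminal]
20. n10.cnt = 6  [6]
21. n9.depth = 18  [A.cnt + D.acc - 14]
22. n12.lab = -7  [E₁.off - 3]
23. n12.idx = "qvwxpn"  ["q" ++ E₁.hot]
24. n14.tag = 12  [terminal]
25. n15.tag = 7  [terminal]
26. n13.hot = "rv"  ["rv"]
27. n13.acc = "vu"  ["vu"]
28. n13.live = 6  [d₀.tag + d₁.tag - 13]
29. n13.off = -6  [d₀.tag * 2 - 30]
30. n16.env = 14  [terminal]
31. n12.val = false  [false]
32. n1.hot = "xpnvwxpn"  [E₁.acc ++ E₁.hot]
33. n1.acc = "xpnq"  [E₁.acc ++ "q"]
34. n1.live = 3  [E₁.live - 13]
35. n1.off = 28  [D.depth + 10]
36. n17.tag = false  [false]
37. n18.tag = 15  [terminal]
38. n20.tag = true  [true]
39. n21.tag = 24  [terminal]
40. n22.env = 14  [terminal]
41. n20.cnt = 25  [(if A.tag then c.env else d.tag) + 11]
42. n19.idx = false  [A.cnt > 25]
43. n19.val = true  [A.cnt > 24]
44. n17.cnt = 7  [d.tag * -2 + 37]
45. n23.tag = 15  [terminal]
46. n0.val = false  [false]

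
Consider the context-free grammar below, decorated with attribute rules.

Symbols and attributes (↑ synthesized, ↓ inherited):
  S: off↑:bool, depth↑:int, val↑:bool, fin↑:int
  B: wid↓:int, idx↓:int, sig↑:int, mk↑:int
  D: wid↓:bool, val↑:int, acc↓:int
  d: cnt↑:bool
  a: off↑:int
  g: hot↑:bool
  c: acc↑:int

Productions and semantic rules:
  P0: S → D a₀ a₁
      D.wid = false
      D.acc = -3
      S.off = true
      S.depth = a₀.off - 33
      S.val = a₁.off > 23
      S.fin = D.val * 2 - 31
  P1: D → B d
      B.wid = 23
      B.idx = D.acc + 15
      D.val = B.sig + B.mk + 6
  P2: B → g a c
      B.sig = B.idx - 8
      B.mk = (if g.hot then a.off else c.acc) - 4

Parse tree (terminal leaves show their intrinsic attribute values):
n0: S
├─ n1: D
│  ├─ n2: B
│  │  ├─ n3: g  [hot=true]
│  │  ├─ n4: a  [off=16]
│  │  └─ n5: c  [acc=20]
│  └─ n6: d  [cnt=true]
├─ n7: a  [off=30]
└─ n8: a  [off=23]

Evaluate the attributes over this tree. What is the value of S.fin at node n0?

1. n1.wid = false  [false]
2. n1.acc = -3  [-3]
3. n2.wid = 23  [23]
4. n2.idx = 12  [D.acc + 15]
5. n3.hot = true  [terminal]
6. n4.off = 16  [terminal]
7. n5.acc = 20  [terminal]
8. n2.sig = 4  [B.idx - 8]
9. n2.mk = 12  [(if g.hot then a.off else c.acc) - 4]
10. n6.cnt = true  [terminal]
11. n1.val = 22  [B.sig + B.mk + 6]
12. n7.off = 30  [terminal]
13. n8.off = 23  [terminal]
14. n0.off = true  [true]
15. n0.depth = -3  [a₀.off - 33]
16. n0.val = false  [a₁.off > 23]
17. n0.fin = 13  [D.val * 2 - 31]

13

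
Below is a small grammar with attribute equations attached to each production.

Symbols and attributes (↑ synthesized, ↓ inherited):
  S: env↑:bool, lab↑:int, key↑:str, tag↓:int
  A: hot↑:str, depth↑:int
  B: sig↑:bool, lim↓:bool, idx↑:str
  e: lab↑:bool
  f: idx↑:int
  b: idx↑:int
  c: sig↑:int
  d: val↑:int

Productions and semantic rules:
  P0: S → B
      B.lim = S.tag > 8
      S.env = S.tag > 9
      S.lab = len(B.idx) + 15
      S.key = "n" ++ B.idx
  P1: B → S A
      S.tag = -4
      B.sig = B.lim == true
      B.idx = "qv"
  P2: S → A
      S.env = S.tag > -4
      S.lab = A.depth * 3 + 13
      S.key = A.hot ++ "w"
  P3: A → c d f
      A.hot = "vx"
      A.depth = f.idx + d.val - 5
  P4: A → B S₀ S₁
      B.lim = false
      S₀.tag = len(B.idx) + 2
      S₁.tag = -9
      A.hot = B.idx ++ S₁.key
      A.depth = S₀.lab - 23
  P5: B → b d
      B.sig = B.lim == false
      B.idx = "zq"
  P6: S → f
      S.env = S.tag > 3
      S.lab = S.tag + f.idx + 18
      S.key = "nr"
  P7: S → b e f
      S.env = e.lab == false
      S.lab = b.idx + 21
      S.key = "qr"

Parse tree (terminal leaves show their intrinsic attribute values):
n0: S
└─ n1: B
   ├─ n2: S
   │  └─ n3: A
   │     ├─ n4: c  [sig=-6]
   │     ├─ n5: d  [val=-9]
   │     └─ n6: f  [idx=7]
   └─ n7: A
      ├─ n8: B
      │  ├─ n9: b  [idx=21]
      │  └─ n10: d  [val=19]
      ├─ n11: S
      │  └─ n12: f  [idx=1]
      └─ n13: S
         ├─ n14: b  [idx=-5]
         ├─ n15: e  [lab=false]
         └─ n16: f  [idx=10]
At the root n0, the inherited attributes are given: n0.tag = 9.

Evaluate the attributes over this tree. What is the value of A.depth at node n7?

0

1. n0.tag = 9  [given at root]
2. n1.lim = true  [S.tag > 8]
3. n2.tag = -4  [-4]
4. n4.sig = -6  [terminal]
5. n5.val = -9  [terminal]
6. n6.idx = 7  [terminal]
7. n3.hot = "vx"  ["vx"]
8. n3.depth = -7  [f.idx + d.val - 5]
9. n2.env = false  [S.tag > -4]
10. n2.lab = -8  [A.depth * 3 + 13]
11. n2.key = "vxw"  [A.hot ++ "w"]
12. n8.lim = false  [false]
13. n9.idx = 21  [terminal]
14. n10.val = 19  [terminal]
15. n8.sig = true  [B.lim == false]
16. n8.idx = "zq"  ["zq"]
17. n11.tag = 4  [len(B.idx) + 2]
18. n12.idx = 1  [terminal]
19. n11.env = true  [S.tag > 3]
20. n11.lab = 23  [S.tag + f.idx + 18]
21. n11.key = "nr"  ["nr"]
22. n13.tag = -9  [-9]
23. n14.idx = -5  [terminal]
24. n15.lab = false  [terminal]
25. n16.idx = 10  [terminal]
26. n13.env = true  [e.lab == false]
27. n13.lab = 16  [b.idx + 21]
28. n13.key = "qr"  ["qr"]
29. n7.hot = "zqqr"  [B.idx ++ S₁.key]
30. n7.depth = 0  [S₀.lab - 23]
31. n1.sig = true  [B.lim == true]
32. n1.idx = "qv"  ["qv"]
33. n0.env = false  [S.tag > 9]
34. n0.lab = 17  [len(B.idx) + 15]
35. n0.key = "nqv"  ["n" ++ B.idx]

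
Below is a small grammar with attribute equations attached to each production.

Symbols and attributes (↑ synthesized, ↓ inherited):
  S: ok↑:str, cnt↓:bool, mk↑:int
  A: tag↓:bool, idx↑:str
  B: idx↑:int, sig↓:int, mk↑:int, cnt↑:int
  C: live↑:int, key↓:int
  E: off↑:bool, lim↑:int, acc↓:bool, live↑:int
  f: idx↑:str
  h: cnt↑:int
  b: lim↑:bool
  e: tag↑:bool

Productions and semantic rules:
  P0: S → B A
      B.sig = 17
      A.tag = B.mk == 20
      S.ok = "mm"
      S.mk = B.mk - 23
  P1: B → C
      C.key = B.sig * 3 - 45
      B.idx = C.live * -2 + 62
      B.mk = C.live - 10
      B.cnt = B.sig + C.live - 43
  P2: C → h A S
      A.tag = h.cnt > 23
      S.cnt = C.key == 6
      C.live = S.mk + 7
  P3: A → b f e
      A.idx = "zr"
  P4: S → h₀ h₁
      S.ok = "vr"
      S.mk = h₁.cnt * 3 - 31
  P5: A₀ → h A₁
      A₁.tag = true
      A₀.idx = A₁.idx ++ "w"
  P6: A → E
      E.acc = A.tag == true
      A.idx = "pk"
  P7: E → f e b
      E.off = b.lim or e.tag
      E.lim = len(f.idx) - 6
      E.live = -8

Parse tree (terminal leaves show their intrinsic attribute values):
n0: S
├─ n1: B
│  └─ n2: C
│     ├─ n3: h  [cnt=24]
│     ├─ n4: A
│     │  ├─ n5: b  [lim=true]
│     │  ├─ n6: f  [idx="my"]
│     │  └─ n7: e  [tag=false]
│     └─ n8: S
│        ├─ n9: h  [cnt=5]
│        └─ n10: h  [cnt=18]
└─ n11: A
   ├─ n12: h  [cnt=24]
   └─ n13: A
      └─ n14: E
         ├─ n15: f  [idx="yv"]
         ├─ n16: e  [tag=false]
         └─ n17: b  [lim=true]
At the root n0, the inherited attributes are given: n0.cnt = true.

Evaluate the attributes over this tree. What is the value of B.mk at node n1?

1. n0.cnt = true  [given at root]
2. n1.sig = 17  [17]
3. n2.key = 6  [B.sig * 3 - 45]
4. n3.cnt = 24  [terminal]
5. n4.tag = true  [h.cnt > 23]
6. n5.lim = true  [terminal]
7. n6.idx = "my"  [terminal]
8. n7.tag = false  [terminal]
9. n4.idx = "zr"  ["zr"]
10. n8.cnt = true  [C.key == 6]
11. n9.cnt = 5  [terminal]
12. n10.cnt = 18  [terminal]
13. n8.ok = "vr"  ["vr"]
14. n8.mk = 23  [h₁.cnt * 3 - 31]
15. n2.live = 30  [S.mk + 7]
16. n1.idx = 2  [C.live * -2 + 62]
17. n1.mk = 20  [C.live - 10]
18. n1.cnt = 4  [B.sig + C.live - 43]
19. n11.tag = true  [B.mk == 20]
20. n12.cnt = 24  [terminal]
21. n13.tag = true  [true]
22. n14.acc = true  [A.tag == true]
23. n15.idx = "yv"  [terminal]
24. n16.tag = false  [terminal]
25. n17.lim = true  [terminal]
26. n14.off = true  [b.lim or e.tag]
27. n14.lim = -4  [len(f.idx) - 6]
28. n14.live = -8  [-8]
29. n13.idx = "pk"  ["pk"]
30. n11.idx = "pkw"  [A₁.idx ++ "w"]
31. n0.ok = "mm"  ["mm"]
32. n0.mk = -3  [B.mk - 23]

20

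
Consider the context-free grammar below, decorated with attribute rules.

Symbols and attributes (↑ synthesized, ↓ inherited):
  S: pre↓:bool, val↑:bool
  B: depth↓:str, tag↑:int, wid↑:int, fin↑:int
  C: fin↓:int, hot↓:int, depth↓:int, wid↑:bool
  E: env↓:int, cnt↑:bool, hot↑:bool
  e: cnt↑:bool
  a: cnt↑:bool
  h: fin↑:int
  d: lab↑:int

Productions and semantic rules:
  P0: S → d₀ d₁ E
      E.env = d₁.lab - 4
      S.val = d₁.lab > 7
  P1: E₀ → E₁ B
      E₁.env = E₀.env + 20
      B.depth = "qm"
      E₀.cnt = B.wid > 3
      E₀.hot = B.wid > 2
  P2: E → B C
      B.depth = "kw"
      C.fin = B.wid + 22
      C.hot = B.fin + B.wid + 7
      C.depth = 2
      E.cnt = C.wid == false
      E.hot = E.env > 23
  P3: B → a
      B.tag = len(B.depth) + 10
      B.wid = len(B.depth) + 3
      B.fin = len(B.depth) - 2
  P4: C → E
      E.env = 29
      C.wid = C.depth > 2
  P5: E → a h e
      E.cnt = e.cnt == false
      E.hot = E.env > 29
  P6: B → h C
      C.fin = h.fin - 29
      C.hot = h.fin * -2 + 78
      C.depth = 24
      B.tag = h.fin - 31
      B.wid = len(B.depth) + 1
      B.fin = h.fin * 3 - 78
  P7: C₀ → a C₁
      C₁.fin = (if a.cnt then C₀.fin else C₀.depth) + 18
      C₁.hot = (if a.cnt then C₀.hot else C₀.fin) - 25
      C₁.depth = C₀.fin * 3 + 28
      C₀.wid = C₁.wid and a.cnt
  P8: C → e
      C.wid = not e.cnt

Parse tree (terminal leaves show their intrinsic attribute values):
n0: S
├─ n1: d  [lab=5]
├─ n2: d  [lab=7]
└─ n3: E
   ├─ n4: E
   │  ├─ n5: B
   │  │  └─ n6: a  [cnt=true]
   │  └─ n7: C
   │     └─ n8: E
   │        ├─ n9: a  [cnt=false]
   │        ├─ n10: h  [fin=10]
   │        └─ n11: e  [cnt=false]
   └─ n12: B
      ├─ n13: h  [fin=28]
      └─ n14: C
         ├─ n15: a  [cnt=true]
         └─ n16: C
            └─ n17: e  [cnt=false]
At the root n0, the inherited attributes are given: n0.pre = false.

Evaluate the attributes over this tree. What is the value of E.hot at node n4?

false

1. n0.pre = false  [given at root]
2. n1.lab = 5  [terminal]
3. n2.lab = 7  [terminal]
4. n3.env = 3  [d₁.lab - 4]
5. n4.env = 23  [E₀.env + 20]
6. n5.depth = "kw"  ["kw"]
7. n6.cnt = true  [terminal]
8. n5.tag = 12  [len(B.depth) + 10]
9. n5.wid = 5  [len(B.depth) + 3]
10. n5.fin = 0  [len(B.depth) - 2]
11. n7.fin = 27  [B.wid + 22]
12. n7.hot = 12  [B.fin + B.wid + 7]
13. n7.depth = 2  [2]
14. n8.env = 29  [29]
15. n9.cnt = false  [terminal]
16. n10.fin = 10  [terminal]
17. n11.cnt = false  [terminal]
18. n8.cnt = true  [e.cnt == false]
19. n8.hot = false  [E.env > 29]
20. n7.wid = false  [C.depth > 2]
21. n4.cnt = true  [C.wid == false]
22. n4.hot = false  [E.env > 23]
23. n12.depth = "qm"  ["qm"]
24. n13.fin = 28  [terminal]
25. n14.fin = -1  [h.fin - 29]
26. n14.hot = 22  [h.fin * -2 + 78]
27. n14.depth = 24  [24]
28. n15.cnt = true  [terminal]
29. n16.fin = 17  [(if a.cnt then C₀.fin else C₀.depth) + 18]
30. n16.hot = -3  [(if a.cnt then C₀.hot else C₀.fin) - 25]
31. n16.depth = 25  [C₀.fin * 3 + 28]
32. n17.cnt = false  [terminal]
33. n16.wid = true  [not e.cnt]
34. n14.wid = true  [C₁.wid and a.cnt]
35. n12.tag = -3  [h.fin - 31]
36. n12.wid = 3  [len(B.depth) + 1]
37. n12.fin = 6  [h.fin * 3 - 78]
38. n3.cnt = false  [B.wid > 3]
39. n3.hot = true  [B.wid > 2]
40. n0.val = false  [d₁.lab > 7]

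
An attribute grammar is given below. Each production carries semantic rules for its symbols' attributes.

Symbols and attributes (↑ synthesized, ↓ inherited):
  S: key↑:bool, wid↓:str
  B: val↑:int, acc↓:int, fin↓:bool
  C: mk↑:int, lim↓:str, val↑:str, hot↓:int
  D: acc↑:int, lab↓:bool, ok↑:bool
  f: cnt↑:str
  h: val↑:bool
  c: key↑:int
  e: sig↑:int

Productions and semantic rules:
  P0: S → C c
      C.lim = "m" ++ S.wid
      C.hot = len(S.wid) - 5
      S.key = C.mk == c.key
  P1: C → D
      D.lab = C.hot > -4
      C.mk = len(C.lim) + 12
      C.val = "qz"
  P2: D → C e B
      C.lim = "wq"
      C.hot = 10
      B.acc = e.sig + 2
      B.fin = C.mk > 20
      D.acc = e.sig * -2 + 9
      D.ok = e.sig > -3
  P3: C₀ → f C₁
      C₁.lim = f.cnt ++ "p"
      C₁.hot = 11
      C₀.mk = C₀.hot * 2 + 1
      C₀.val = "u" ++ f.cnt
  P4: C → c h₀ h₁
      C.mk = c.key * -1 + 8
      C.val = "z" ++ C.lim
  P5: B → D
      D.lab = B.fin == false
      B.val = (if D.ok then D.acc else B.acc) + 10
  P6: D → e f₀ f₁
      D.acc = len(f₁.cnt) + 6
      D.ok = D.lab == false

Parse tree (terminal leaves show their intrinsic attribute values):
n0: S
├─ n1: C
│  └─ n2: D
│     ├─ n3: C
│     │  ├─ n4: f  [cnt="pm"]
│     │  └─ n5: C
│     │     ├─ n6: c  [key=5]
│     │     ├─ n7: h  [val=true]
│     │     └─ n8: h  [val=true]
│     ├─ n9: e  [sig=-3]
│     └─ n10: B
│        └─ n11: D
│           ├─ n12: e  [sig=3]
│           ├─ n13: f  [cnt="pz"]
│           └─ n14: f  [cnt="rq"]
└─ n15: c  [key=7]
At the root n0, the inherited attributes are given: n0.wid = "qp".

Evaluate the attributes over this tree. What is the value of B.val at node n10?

1. n0.wid = "qp"  [given at root]
2. n1.lim = "mqp"  ["m" ++ S.wid]
3. n1.hot = -3  [len(S.wid) - 5]
4. n2.lab = true  [C.hot > -4]
5. n3.lim = "wq"  ["wq"]
6. n3.hot = 10  [10]
7. n4.cnt = "pm"  [terminal]
8. n5.lim = "pmp"  [f.cnt ++ "p"]
9. n5.hot = 11  [11]
10. n6.key = 5  [terminal]
11. n7.val = true  [terminal]
12. n8.val = true  [terminal]
13. n5.mk = 3  [c.key * -1 + 8]
14. n5.val = "zpmp"  ["z" ++ C.lim]
15. n3.mk = 21  [C₀.hot * 2 + 1]
16. n3.val = "upm"  ["u" ++ f.cnt]
17. n9.sig = -3  [terminal]
18. n10.acc = -1  [e.sig + 2]
19. n10.fin = true  [C.mk > 20]
20. n11.lab = false  [B.fin == false]
21. n12.sig = 3  [terminal]
22. n13.cnt = "pz"  [terminal]
23. n14.cnt = "rq"  [terminal]
24. n11.acc = 8  [len(f₁.cnt) + 6]
25. n11.ok = true  [D.lab == false]
26. n10.val = 18  [(if D.ok then D.acc else B.acc) + 10]
27. n2.acc = 15  [e.sig * -2 + 9]
28. n2.ok = false  [e.sig > -3]
29. n1.mk = 15  [len(C.lim) + 12]
30. n1.val = "qz"  ["qz"]
31. n15.key = 7  [terminal]
32. n0.key = false  [C.mk == c.key]

18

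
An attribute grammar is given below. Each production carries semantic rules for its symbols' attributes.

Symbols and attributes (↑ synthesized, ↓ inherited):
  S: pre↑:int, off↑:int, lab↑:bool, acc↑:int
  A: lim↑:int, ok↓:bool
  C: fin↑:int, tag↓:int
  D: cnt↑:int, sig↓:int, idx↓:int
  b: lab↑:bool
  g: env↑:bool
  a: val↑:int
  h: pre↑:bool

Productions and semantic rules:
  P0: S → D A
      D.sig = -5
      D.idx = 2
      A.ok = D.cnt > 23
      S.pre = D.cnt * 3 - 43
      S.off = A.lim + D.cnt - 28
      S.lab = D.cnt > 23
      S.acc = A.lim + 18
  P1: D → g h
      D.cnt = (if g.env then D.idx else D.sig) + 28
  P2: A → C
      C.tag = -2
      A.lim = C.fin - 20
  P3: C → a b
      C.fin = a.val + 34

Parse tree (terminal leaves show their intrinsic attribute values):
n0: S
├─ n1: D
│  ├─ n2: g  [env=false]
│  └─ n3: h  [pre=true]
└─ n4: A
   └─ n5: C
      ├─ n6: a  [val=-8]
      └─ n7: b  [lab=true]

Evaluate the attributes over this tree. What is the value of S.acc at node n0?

24

1. n1.sig = -5  [-5]
2. n1.idx = 2  [2]
3. n2.env = false  [terminal]
4. n3.pre = true  [terminal]
5. n1.cnt = 23  [(if g.env then D.idx else D.sig) + 28]
6. n4.ok = false  [D.cnt > 23]
7. n5.tag = -2  [-2]
8. n6.val = -8  [terminal]
9. n7.lab = true  [terminal]
10. n5.fin = 26  [a.val + 34]
11. n4.lim = 6  [C.fin - 20]
12. n0.pre = 26  [D.cnt * 3 - 43]
13. n0.off = 1  [A.lim + D.cnt - 28]
14. n0.lab = false  [D.cnt > 23]
15. n0.acc = 24  [A.lim + 18]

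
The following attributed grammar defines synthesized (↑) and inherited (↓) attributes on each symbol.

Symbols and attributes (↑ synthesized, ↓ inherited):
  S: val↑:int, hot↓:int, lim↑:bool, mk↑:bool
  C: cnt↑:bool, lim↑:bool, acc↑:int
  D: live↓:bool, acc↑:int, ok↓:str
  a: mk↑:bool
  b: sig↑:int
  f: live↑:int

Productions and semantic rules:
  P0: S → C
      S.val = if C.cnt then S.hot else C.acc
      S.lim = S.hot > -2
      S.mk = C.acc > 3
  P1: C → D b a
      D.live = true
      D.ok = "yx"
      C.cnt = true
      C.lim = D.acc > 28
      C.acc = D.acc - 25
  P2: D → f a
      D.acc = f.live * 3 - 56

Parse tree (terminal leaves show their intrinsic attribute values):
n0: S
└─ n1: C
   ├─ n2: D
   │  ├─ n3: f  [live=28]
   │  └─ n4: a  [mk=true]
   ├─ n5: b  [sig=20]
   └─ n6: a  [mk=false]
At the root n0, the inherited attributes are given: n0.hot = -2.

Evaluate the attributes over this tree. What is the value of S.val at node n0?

-2

1. n0.hot = -2  [given at root]
2. n2.live = true  [true]
3. n2.ok = "yx"  ["yx"]
4. n3.live = 28  [terminal]
5. n4.mk = true  [terminal]
6. n2.acc = 28  [f.live * 3 - 56]
7. n5.sig = 20  [terminal]
8. n6.mk = false  [terminal]
9. n1.cnt = true  [true]
10. n1.lim = false  [D.acc > 28]
11. n1.acc = 3  [D.acc - 25]
12. n0.val = -2  [if C.cnt then S.hot else C.acc]
13. n0.lim = false  [S.hot > -2]
14. n0.mk = false  [C.acc > 3]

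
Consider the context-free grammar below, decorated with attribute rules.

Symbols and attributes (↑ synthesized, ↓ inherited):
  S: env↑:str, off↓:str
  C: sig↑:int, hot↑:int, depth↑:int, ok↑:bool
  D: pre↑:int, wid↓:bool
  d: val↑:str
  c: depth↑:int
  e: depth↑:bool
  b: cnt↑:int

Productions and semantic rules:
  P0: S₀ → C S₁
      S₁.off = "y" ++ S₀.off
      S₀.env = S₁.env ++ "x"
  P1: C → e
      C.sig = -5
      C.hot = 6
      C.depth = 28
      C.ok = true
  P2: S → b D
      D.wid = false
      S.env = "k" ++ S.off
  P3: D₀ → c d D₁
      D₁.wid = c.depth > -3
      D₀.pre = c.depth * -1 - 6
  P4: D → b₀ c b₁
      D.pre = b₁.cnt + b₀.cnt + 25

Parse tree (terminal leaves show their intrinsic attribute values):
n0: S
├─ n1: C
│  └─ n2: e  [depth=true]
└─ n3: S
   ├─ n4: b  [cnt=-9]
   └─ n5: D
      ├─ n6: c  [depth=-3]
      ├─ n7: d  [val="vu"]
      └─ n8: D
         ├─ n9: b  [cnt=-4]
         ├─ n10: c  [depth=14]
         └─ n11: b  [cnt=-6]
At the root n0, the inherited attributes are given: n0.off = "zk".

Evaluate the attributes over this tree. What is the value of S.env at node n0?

"kyzkx"

1. n0.off = "zk"  [given at root]
2. n2.depth = true  [terminal]
3. n1.sig = -5  [-5]
4. n1.hot = 6  [6]
5. n1.depth = 28  [28]
6. n1.ok = true  [true]
7. n3.off = "yzk"  ["y" ++ S₀.off]
8. n4.cnt = -9  [terminal]
9. n5.wid = false  [false]
10. n6.depth = -3  [terminal]
11. n7.val = "vu"  [terminal]
12. n8.wid = false  [c.depth > -3]
13. n9.cnt = -4  [terminal]
14. n10.depth = 14  [terminal]
15. n11.cnt = -6  [terminal]
16. n8.pre = 15  [b₁.cnt + b₀.cnt + 25]
17. n5.pre = -3  [c.depth * -1 - 6]
18. n3.env = "kyzk"  ["k" ++ S.off]
19. n0.env = "kyzkx"  [S₁.env ++ "x"]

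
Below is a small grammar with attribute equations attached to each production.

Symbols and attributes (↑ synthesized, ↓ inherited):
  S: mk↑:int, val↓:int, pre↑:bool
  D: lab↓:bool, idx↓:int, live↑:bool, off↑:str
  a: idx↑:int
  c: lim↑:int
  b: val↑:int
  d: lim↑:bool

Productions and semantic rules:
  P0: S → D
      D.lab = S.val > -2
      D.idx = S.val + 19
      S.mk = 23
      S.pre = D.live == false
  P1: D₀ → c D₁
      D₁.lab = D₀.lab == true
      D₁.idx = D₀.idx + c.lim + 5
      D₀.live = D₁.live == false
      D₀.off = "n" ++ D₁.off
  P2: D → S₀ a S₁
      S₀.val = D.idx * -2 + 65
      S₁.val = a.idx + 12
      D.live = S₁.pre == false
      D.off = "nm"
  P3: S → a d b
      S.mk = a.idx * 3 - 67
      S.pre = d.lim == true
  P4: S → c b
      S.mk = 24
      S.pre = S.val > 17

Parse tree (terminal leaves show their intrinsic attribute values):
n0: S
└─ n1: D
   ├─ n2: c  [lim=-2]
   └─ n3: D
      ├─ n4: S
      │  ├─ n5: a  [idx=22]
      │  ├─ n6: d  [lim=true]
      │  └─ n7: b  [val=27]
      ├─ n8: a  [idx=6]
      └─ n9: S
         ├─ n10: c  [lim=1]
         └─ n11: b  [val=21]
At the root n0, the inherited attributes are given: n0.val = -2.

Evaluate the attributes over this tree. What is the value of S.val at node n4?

25

1. n0.val = -2  [given at root]
2. n1.lab = false  [S.val > -2]
3. n1.idx = 17  [S.val + 19]
4. n2.lim = -2  [terminal]
5. n3.lab = false  [D₀.lab == true]
6. n3.idx = 20  [D₀.idx + c.lim + 5]
7. n4.val = 25  [D.idx * -2 + 65]
8. n5.idx = 22  [terminal]
9. n6.lim = true  [terminal]
10. n7.val = 27  [terminal]
11. n4.mk = -1  [a.idx * 3 - 67]
12. n4.pre = true  [d.lim == true]
13. n8.idx = 6  [terminal]
14. n9.val = 18  [a.idx + 12]
15. n10.lim = 1  [terminal]
16. n11.val = 21  [terminal]
17. n9.mk = 24  [24]
18. n9.pre = true  [S.val > 17]
19. n3.live = false  [S₁.pre == false]
20. n3.off = "nm"  ["nm"]
21. n1.live = true  [D₁.live == false]
22. n1.off = "nnm"  ["n" ++ D₁.off]
23. n0.mk = 23  [23]
24. n0.pre = false  [D.live == false]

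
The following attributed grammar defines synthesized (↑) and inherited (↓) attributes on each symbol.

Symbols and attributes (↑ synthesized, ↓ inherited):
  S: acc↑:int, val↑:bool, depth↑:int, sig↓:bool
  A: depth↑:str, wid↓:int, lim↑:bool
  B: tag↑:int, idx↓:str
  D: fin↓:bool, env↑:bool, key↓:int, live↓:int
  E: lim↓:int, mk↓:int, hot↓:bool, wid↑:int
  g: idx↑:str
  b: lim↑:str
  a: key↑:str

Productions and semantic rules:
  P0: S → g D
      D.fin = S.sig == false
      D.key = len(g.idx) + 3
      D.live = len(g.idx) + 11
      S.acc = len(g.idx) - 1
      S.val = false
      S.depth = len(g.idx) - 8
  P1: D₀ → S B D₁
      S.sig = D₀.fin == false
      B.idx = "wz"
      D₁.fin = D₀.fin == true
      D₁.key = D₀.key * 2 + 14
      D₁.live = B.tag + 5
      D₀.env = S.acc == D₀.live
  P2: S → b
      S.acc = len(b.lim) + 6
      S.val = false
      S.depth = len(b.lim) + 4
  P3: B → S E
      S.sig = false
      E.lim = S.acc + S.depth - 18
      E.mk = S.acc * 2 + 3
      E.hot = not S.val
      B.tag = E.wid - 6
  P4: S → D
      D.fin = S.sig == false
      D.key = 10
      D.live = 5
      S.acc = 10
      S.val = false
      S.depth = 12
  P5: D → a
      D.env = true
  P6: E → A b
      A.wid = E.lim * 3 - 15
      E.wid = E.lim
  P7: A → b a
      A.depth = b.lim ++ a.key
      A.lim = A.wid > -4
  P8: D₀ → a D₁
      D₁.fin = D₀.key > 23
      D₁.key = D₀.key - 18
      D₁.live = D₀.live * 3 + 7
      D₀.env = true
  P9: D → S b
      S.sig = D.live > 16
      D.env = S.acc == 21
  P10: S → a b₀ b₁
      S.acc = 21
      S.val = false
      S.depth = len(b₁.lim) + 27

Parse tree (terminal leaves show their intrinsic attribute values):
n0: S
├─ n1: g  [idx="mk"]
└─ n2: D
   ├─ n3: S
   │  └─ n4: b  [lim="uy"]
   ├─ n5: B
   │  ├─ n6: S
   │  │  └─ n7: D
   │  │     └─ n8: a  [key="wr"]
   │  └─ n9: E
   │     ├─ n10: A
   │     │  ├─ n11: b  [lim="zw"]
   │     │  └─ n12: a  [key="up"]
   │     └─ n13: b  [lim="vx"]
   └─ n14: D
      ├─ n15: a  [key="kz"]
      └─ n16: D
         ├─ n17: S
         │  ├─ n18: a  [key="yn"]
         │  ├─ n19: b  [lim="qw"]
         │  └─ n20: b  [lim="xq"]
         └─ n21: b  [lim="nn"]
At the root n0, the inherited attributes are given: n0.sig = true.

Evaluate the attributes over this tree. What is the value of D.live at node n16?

1. n0.sig = true  [given at root]
2. n1.idx = "mk"  [terminal]
3. n2.fin = false  [S.sig == false]
4. n2.key = 5  [len(g.idx) + 3]
5. n2.live = 13  [len(g.idx) + 11]
6. n3.sig = true  [D₀.fin == false]
7. n4.lim = "uy"  [terminal]
8. n3.acc = 8  [len(b.lim) + 6]
9. n3.val = false  [false]
10. n3.depth = 6  [len(b.lim) + 4]
11. n5.idx = "wz"  ["wz"]
12. n6.sig = false  [false]
13. n7.fin = true  [S.sig == false]
14. n7.key = 10  [10]
15. n7.live = 5  [5]
16. n8.key = "wr"  [terminal]
17. n7.env = true  [true]
18. n6.acc = 10  [10]
19. n6.val = false  [false]
20. n6.depth = 12  [12]
21. n9.lim = 4  [S.acc + S.depth - 18]
22. n9.mk = 23  [S.acc * 2 + 3]
23. n9.hot = true  [not S.val]
24. n10.wid = -3  [E.lim * 3 - 15]
25. n11.lim = "zw"  [terminal]
26. n12.key = "up"  [terminal]
27. n10.depth = "zwup"  [b.lim ++ a.key]
28. n10.lim = true  [A.wid > -4]
29. n13.lim = "vx"  [terminal]
30. n9.wid = 4  [E.lim]
31. n5.tag = -2  [E.wid - 6]
32. n14.fin = false  [D₀.fin == true]
33. n14.key = 24  [D₀.key * 2 + 14]
34. n14.live = 3  [B.tag + 5]
35. n15.key = "kz"  [terminal]
36. n16.fin = true  [D₀.key > 23]
37. n16.key = 6  [D₀.key - 18]
38. n16.live = 16  [D₀.live * 3 + 7]
39. n17.sig = false  [D.live > 16]
40. n18.key = "yn"  [terminal]
41. n19.lim = "qw"  [terminal]
42. n20.lim = "xq"  [terminal]
43. n17.acc = 21  [21]
44. n17.val = false  [false]
45. n17.depth = 29  [len(b₁.lim) + 27]
46. n21.lim = "nn"  [terminal]
47. n16.env = true  [S.acc == 21]
48. n14.env = true  [true]
49. n2.env = false  [S.acc == D₀.live]
50. n0.acc = 1  [len(g.idx) - 1]
51. n0.val = false  [false]
52. n0.depth = -6  [len(g.idx) - 8]

16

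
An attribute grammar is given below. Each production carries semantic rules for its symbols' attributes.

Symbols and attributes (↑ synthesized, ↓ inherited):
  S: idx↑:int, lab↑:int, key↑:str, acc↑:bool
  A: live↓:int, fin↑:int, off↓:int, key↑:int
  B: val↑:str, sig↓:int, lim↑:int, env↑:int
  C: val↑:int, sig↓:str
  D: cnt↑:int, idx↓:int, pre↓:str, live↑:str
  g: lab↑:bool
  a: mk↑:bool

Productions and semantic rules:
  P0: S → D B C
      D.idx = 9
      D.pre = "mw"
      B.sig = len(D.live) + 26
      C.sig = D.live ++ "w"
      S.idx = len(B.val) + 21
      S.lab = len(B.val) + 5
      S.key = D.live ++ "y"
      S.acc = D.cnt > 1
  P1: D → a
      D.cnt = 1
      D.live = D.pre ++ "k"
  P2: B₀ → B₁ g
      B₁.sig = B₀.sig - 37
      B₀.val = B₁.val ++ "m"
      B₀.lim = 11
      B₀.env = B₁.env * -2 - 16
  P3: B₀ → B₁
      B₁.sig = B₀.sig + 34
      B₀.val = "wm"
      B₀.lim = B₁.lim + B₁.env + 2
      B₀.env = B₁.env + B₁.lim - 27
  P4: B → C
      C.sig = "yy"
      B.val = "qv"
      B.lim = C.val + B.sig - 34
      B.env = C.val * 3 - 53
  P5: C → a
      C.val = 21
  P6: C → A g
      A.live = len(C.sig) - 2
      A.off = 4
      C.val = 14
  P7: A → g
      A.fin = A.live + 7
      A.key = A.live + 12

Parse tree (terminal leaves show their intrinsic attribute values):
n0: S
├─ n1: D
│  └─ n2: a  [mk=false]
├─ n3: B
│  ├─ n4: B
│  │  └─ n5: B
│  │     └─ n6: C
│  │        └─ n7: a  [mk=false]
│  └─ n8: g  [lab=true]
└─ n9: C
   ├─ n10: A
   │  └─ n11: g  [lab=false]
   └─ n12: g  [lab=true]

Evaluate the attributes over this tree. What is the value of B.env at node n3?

1. n1.idx = 9  [9]
2. n1.pre = "mw"  ["mw"]
3. n2.mk = false  [terminal]
4. n1.cnt = 1  [1]
5. n1.live = "mwk"  [D.pre ++ "k"]
6. n3.sig = 29  [len(D.live) + 26]
7. n4.sig = -8  [B₀.sig - 37]
8. n5.sig = 26  [B₀.sig + 34]
9. n6.sig = "yy"  ["yy"]
10. n7.mk = false  [terminal]
11. n6.val = 21  [21]
12. n5.val = "qv"  ["qv"]
13. n5.lim = 13  [C.val + B.sig - 34]
14. n5.env = 10  [C.val * 3 - 53]
15. n4.val = "wm"  ["wm"]
16. n4.lim = 25  [B₁.lim + B₁.env + 2]
17. n4.env = -4  [B₁.env + B₁.lim - 27]
18. n8.lab = true  [terminal]
19. n3.val = "wmm"  [B₁.val ++ "m"]
20. n3.lim = 11  [11]
21. n3.env = -8  [B₁.env * -2 - 16]
22. n9.sig = "mwkw"  [D.live ++ "w"]
23. n10.live = 2  [len(C.sig) - 2]
24. n10.off = 4  [4]
25. n11.lab = false  [terminal]
26. n10.fin = 9  [A.live + 7]
27. n10.key = 14  [A.live + 12]
28. n12.lab = true  [terminal]
29. n9.val = 14  [14]
30. n0.idx = 24  [len(B.val) + 21]
31. n0.lab = 8  [len(B.val) + 5]
32. n0.key = "mwky"  [D.live ++ "y"]
33. n0.acc = false  [D.cnt > 1]

-8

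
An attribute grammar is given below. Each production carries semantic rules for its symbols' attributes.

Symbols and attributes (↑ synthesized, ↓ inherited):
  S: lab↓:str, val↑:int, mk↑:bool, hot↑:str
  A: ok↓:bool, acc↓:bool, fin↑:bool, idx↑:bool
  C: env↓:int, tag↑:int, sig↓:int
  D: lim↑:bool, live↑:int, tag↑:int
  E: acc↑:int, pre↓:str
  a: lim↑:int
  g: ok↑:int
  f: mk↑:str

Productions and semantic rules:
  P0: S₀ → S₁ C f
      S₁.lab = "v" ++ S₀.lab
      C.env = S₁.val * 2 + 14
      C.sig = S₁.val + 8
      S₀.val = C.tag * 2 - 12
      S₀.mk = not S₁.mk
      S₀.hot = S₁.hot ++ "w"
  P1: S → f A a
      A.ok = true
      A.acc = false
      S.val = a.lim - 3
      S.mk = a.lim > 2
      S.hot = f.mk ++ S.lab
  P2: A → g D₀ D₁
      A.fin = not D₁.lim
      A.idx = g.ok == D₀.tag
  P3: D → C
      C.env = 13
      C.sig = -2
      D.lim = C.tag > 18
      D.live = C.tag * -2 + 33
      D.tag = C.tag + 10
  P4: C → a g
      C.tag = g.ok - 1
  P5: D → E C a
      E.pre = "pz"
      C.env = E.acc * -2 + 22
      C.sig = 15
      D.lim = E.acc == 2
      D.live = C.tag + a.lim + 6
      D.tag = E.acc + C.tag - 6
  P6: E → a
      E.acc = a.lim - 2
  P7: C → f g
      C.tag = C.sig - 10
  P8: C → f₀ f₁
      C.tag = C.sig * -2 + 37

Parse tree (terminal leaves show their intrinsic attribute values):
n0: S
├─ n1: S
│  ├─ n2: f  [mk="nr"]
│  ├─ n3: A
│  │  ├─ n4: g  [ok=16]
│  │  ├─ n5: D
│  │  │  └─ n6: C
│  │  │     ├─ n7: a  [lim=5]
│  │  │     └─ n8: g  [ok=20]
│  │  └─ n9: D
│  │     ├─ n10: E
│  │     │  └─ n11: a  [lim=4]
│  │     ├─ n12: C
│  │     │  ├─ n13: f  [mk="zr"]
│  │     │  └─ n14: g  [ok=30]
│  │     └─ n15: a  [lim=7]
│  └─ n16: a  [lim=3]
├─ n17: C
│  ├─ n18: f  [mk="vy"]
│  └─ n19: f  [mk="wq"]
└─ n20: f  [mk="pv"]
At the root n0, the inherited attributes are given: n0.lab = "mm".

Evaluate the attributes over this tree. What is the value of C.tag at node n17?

21

1. n0.lab = "mm"  [given at root]
2. n1.lab = "vmm"  ["v" ++ S₀.lab]
3. n2.mk = "nr"  [terminal]
4. n3.ok = true  [true]
5. n3.acc = false  [false]
6. n4.ok = 16  [terminal]
7. n6.env = 13  [13]
8. n6.sig = -2  [-2]
9. n7.lim = 5  [terminal]
10. n8.ok = 20  [terminal]
11. n6.tag = 19  [g.ok - 1]
12. n5.lim = true  [C.tag > 18]
13. n5.live = -5  [C.tag * -2 + 33]
14. n5.tag = 29  [C.tag + 10]
15. n10.pre = "pz"  ["pz"]
16. n11.lim = 4  [terminal]
17. n10.acc = 2  [a.lim - 2]
18. n12.env = 18  [E.acc * -2 + 22]
19. n12.sig = 15  [15]
20. n13.mk = "zr"  [terminal]
21. n14.ok = 30  [terminal]
22. n12.tag = 5  [C.sig - 10]
23. n15.lim = 7  [terminal]
24. n9.lim = true  [E.acc == 2]
25. n9.live = 18  [C.tag + a.lim + 6]
26. n9.tag = 1  [E.acc + C.tag - 6]
27. n3.fin = false  [not D₁.lim]
28. n3.idx = false  [g.ok == D₀.tag]
29. n16.lim = 3  [terminal]
30. n1.val = 0  [a.lim - 3]
31. n1.mk = true  [a.lim > 2]
32. n1.hot = "nrvmm"  [f.mk ++ S.lab]
33. n17.env = 14  [S₁.val * 2 + 14]
34. n17.sig = 8  [S₁.val + 8]
35. n18.mk = "vy"  [terminal]
36. n19.mk = "wq"  [terminal]
37. n17.tag = 21  [C.sig * -2 + 37]
38. n20.mk = "pv"  [terminal]
39. n0.val = 30  [C.tag * 2 - 12]
40. n0.mk = false  [not S₁.mk]
41. n0.hot = "nrvmmw"  [S₁.hot ++ "w"]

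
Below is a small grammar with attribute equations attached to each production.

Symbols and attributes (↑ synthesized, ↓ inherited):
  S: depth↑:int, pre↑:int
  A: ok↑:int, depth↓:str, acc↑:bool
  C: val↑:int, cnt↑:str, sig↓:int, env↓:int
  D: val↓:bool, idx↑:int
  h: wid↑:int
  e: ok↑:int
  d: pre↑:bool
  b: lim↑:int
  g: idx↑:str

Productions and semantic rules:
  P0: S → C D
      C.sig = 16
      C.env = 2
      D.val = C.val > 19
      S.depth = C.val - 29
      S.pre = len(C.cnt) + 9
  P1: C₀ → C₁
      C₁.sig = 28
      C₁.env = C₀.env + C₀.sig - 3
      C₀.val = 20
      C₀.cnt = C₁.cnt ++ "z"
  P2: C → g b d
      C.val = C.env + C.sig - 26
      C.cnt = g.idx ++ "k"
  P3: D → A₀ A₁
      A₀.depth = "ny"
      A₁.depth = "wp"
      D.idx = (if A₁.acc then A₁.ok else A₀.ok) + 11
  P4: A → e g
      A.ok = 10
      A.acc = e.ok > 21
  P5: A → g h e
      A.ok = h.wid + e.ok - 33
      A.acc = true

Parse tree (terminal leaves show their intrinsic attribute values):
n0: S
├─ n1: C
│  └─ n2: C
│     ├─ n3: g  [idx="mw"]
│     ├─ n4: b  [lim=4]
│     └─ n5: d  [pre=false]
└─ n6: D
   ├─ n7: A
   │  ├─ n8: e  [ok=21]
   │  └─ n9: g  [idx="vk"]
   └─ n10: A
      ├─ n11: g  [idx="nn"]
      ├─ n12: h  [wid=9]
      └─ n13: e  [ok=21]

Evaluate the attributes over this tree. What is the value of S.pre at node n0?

13

1. n1.sig = 16  [16]
2. n1.env = 2  [2]
3. n2.sig = 28  [28]
4. n2.env = 15  [C₀.env + C₀.sig - 3]
5. n3.idx = "mw"  [terminal]
6. n4.lim = 4  [terminal]
7. n5.pre = false  [terminal]
8. n2.val = 17  [C.env + C.sig - 26]
9. n2.cnt = "mwk"  [g.idx ++ "k"]
10. n1.val = 20  [20]
11. n1.cnt = "mwkz"  [C₁.cnt ++ "z"]
12. n6.val = true  [C.val > 19]
13. n7.depth = "ny"  ["ny"]
14. n8.ok = 21  [terminal]
15. n9.idx = "vk"  [terminal]
16. n7.ok = 10  [10]
17. n7.acc = false  [e.ok > 21]
18. n10.depth = "wp"  ["wp"]
19. n11.idx = "nn"  [terminal]
20. n12.wid = 9  [terminal]
21. n13.ok = 21  [terminal]
22. n10.ok = -3  [h.wid + e.ok - 33]
23. n10.acc = true  [true]
24. n6.idx = 8  [(if A₁.acc then A₁.ok else A₀.ok) + 11]
25. n0.depth = -9  [C.val - 29]
26. n0.pre = 13  [len(C.cnt) + 9]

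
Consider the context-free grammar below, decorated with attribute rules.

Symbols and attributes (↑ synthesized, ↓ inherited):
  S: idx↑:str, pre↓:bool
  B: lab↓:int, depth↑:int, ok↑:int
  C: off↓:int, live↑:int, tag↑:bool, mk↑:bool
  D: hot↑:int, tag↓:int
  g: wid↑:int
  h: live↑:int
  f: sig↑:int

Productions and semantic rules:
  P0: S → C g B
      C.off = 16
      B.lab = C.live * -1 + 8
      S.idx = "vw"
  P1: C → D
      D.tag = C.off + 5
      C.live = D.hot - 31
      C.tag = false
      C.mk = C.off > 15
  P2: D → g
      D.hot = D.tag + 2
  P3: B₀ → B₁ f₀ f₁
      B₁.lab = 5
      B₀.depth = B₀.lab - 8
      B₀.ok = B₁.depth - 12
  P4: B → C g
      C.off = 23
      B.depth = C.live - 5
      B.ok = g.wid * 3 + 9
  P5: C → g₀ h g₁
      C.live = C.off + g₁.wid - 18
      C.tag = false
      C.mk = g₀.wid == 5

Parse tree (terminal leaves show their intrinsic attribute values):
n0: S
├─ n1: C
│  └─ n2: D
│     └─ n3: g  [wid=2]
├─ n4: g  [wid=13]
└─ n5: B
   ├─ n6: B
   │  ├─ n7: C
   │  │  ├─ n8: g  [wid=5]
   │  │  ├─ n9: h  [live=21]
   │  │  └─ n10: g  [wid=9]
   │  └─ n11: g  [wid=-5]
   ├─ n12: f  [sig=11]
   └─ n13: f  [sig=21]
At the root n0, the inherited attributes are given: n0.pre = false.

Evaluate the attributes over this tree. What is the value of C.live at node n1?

-8

1. n0.pre = false  [given at root]
2. n1.off = 16  [16]
3. n2.tag = 21  [C.off + 5]
4. n3.wid = 2  [terminal]
5. n2.hot = 23  [D.tag + 2]
6. n1.live = -8  [D.hot - 31]
7. n1.tag = false  [false]
8. n1.mk = true  [C.off > 15]
9. n4.wid = 13  [terminal]
10. n5.lab = 16  [C.live * -1 + 8]
11. n6.lab = 5  [5]
12. n7.off = 23  [23]
13. n8.wid = 5  [terminal]
14. n9.live = 21  [terminal]
15. n10.wid = 9  [terminal]
16. n7.live = 14  [C.off + g₁.wid - 18]
17. n7.tag = false  [false]
18. n7.mk = true  [g₀.wid == 5]
19. n11.wid = -5  [terminal]
20. n6.depth = 9  [C.live - 5]
21. n6.ok = -6  [g.wid * 3 + 9]
22. n12.sig = 11  [terminal]
23. n13.sig = 21  [terminal]
24. n5.depth = 8  [B₀.lab - 8]
25. n5.ok = -3  [B₁.depth - 12]
26. n0.idx = "vw"  ["vw"]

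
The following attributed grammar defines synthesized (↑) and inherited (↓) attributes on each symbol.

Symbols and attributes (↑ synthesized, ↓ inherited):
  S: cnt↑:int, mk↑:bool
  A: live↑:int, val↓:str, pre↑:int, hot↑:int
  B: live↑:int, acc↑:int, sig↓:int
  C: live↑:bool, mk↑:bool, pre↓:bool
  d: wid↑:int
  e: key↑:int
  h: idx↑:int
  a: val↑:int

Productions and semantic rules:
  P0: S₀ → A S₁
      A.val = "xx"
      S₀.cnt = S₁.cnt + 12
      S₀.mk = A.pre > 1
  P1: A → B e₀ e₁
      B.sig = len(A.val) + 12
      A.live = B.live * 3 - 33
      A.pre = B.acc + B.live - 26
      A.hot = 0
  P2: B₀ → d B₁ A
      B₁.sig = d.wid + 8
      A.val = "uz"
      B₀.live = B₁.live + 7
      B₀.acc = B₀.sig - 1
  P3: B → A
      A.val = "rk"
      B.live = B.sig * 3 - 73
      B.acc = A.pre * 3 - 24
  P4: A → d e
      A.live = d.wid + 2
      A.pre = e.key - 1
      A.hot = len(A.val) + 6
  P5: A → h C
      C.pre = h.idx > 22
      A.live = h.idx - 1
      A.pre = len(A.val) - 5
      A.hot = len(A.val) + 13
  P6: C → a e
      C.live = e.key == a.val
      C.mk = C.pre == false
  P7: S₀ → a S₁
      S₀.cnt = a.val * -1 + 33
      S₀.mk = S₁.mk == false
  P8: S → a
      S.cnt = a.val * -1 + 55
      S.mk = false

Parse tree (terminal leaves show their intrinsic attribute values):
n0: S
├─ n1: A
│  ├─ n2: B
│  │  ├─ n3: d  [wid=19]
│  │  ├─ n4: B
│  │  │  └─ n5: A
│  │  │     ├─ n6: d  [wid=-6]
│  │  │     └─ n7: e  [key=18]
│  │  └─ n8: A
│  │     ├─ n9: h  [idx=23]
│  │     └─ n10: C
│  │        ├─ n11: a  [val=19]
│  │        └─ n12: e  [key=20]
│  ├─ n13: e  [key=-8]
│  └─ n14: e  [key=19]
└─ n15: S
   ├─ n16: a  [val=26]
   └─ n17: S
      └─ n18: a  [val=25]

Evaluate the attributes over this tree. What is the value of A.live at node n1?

12

1. n1.val = "xx"  ["xx"]
2. n2.sig = 14  [len(A.val) + 12]
3. n3.wid = 19  [terminal]
4. n4.sig = 27  [d.wid + 8]
5. n5.val = "rk"  ["rk"]
6. n6.wid = -6  [terminal]
7. n7.key = 18  [terminal]
8. n5.live = -4  [d.wid + 2]
9. n5.pre = 17  [e.key - 1]
10. n5.hot = 8  [len(A.val) + 6]
11. n4.live = 8  [B.sig * 3 - 73]
12. n4.acc = 27  [A.pre * 3 - 24]
13. n8.val = "uz"  ["uz"]
14. n9.idx = 23  [terminal]
15. n10.pre = true  [h.idx > 22]
16. n11.val = 19  [terminal]
17. n12.key = 20  [terminal]
18. n10.live = false  [e.key == a.val]
19. n10.mk = false  [C.pre == false]
20. n8.live = 22  [h.idx - 1]
21. n8.pre = -3  [len(A.val) - 5]
22. n8.hot = 15  [len(A.val) + 13]
23. n2.live = 15  [B₁.live + 7]
24. n2.acc = 13  [B₀.sig - 1]
25. n13.key = -8  [terminal]
26. n14.key = 19  [terminal]
27. n1.live = 12  [B.live * 3 - 33]
28. n1.pre = 2  [B.acc + B.live - 26]
29. n1.hot = 0  [0]
30. n16.val = 26  [terminal]
31. n18.val = 25  [terminal]
32. n17.cnt = 30  [a.val * -1 + 55]
33. n17.mk = false  [false]
34. n15.cnt = 7  [a.val * -1 + 33]
35. n15.mk = true  [S₁.mk == false]
36. n0.cnt = 19  [S₁.cnt + 12]
37. n0.mk = true  [A.pre > 1]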